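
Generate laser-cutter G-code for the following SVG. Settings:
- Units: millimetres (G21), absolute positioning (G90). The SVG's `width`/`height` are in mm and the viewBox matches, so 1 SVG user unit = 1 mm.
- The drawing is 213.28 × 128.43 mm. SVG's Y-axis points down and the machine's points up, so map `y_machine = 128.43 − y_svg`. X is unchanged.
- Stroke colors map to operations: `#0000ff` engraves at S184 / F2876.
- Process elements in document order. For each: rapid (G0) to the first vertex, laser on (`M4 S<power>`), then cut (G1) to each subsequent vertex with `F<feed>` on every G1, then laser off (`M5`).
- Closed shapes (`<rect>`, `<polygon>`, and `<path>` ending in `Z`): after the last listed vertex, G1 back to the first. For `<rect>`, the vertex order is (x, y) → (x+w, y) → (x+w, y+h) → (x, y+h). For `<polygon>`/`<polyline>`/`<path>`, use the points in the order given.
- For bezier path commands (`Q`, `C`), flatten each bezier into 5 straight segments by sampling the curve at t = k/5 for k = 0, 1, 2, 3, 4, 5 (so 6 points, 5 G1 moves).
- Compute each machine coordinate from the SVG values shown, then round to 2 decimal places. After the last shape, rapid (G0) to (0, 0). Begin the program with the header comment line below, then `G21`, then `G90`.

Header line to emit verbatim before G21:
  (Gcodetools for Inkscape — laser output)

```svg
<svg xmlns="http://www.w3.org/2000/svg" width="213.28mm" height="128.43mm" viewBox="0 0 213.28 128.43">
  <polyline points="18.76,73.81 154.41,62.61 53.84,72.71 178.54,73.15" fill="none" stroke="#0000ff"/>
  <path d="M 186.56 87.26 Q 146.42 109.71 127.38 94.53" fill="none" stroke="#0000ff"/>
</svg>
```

Since the viewBox matches the mm dimensions, user units are millimetres directly. The only transform is the Y-flip y_m = 128.43 − y_svg.

Shape 1 is a open polyline drawn with `<polyline>`. Its stroke #0000ff means engrave at S184, F2876. After flipping Y the toolpath is (18.76,54.62) → (154.41,65.82) → (53.84,55.72) → (178.54,55.28).

Shape 2 is a quadratic bezier drawn with `<path>`. Its stroke #0000ff means engrave at S184, F2876. After flipping Y the toolpath is (186.56,41.17) → (171.35,33.70) → (157.82,29.23) → (145.99,27.78) → (135.84,29.33) → (127.38,33.90).

(Gcodetools for Inkscape — laser output)
G21
G90
G0 X18.76 Y54.62
M4 S184
G1 X154.41 Y65.82 F2876
G1 X53.84 Y55.72 F2876
G1 X178.54 Y55.28 F2876
M5
G0 X186.56 Y41.17
M4 S184
G1 X171.35 Y33.70 F2876
G1 X157.82 Y29.23 F2876
G1 X145.99 Y27.78 F2876
G1 X135.84 Y29.33 F2876
G1 X127.38 Y33.90 F2876
M5
G0 X0.00 Y0.00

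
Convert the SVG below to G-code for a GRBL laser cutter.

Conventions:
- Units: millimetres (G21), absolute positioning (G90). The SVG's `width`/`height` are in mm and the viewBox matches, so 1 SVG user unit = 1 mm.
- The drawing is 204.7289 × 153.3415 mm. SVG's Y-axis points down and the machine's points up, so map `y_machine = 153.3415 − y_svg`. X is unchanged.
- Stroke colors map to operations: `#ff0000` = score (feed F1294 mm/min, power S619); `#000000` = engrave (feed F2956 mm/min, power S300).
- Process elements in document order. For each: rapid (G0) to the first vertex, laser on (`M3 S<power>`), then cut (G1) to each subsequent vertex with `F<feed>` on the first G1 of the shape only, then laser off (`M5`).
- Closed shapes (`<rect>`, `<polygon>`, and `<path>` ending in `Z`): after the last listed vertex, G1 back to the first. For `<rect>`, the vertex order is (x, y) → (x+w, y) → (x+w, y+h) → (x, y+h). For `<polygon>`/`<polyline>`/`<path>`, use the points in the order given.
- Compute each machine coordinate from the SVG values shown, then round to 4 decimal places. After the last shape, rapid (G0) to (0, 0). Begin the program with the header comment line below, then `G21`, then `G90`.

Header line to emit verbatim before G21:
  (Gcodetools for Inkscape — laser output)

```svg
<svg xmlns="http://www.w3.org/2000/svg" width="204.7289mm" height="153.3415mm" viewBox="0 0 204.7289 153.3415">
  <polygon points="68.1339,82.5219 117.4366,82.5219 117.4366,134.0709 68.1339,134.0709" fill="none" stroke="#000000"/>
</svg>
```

(Gcodetools for Inkscape — laser output)
G21
G90
G0 X68.1339 Y70.8196
M3 S300
G1 X117.4366 Y70.8196 F2956
G1 X117.4366 Y19.2706
G1 X68.1339 Y19.2706
G1 X68.1339 Y70.8196
M5
G0 X0.0000 Y0.0000

viewBox `0 0 204.7289 153.3415` with mm width/height → 1 unit = 1 mm. Flip: y_m = 153.3415 − y_svg.

**Shape 1** — `<polygon>` rectangle, stroke `#000000` → engrave (S300, F2956). Machine vertices: (68.1339,70.8196) → (117.4366,70.8196) → (117.4366,19.2706) → (68.1339,19.2706) → (68.1339,70.8196). Closed: final G1 returns to the first vertex.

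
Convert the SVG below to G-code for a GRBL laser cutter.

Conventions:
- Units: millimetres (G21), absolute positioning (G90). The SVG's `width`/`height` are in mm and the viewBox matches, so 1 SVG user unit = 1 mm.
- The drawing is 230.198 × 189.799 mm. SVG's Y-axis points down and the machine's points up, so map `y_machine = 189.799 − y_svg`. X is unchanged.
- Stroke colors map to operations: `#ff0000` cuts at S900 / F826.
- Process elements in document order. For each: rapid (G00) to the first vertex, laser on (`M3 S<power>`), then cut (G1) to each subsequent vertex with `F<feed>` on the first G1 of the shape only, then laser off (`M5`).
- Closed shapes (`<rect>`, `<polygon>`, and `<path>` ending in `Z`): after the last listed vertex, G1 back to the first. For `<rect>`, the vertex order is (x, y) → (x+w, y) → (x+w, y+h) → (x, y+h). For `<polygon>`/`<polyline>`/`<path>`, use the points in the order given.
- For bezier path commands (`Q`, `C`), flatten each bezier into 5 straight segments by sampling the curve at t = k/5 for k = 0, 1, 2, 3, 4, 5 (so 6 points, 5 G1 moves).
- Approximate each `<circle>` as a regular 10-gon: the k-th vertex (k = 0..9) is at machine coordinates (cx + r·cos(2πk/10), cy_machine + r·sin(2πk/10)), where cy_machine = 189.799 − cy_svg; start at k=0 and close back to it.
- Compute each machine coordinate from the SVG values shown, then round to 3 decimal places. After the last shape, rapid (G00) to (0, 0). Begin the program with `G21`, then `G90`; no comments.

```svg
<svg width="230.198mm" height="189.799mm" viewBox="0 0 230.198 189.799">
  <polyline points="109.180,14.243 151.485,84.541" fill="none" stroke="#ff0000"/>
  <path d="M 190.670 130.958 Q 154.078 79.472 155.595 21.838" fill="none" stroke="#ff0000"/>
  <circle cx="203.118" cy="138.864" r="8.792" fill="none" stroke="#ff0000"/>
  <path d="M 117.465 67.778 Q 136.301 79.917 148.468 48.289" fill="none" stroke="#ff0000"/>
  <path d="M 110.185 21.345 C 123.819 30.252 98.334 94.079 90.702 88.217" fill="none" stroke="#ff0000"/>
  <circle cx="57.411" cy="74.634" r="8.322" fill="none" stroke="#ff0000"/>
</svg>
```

G21
G90
G00 X109.180 Y175.556
M3 S900
G1 X151.485 Y105.258 F826
M5
G00 X190.670 Y58.841
M3 S900
G1 X177.558 Y79.681 F826
G1 X167.494 Y101.013
G1 X160.479 Y122.837
G1 X156.513 Y145.153
G1 X155.595 Y167.961
M5
G00 X211.910 Y50.935
M3 S900
G1 X210.231 Y56.103 F826
G1 X205.835 Y59.297
G1 X200.401 Y59.297
G1 X196.005 Y56.103
G1 X194.326 Y50.935
G1 X196.005 Y45.767
G1 X200.401 Y42.573
G1 X205.835 Y42.573
G1 X210.231 Y45.767
G1 X211.910 Y50.935
M5
G00 X117.465 Y122.021
M3 S900
G1 X124.733 Y118.916 F826
G1 X131.467 Y119.313
G1 X137.667 Y123.210
G1 X143.334 Y130.609
G1 X148.468 Y141.510
M5
G00 X110.185 Y168.454
M3 S900
G1 X114.127 Y157.516 F826
G1 X111.415 Y139.379
G1 X104.784 Y120.023
G1 X96.968 Y105.431
G1 X90.702 Y101.582
M5
G00 X65.733 Y115.165
M3 S900
G1 X64.144 Y120.057 F826
G1 X59.983 Y123.080
G1 X54.839 Y123.080
G1 X50.678 Y120.057
G1 X49.089 Y115.165
G1 X50.678 Y110.273
G1 X54.839 Y107.250
G1 X59.983 Y107.250
G1 X64.144 Y110.273
G1 X65.733 Y115.165
M5
G00 X0.000 Y0.000

1 u = 1 mm; y_m = 189.799 − y.

[1] `<polyline>` line segment, #ff0000→cut S900 F826: (109.180,175.556) → (151.485,105.258)

[2] `<path>` quadratic bezier, #ff0000→cut S900 F826: (190.670,58.841) → (177.558,79.681) → (167.494,101.013) → (160.479,122.837) → (156.513,145.153) → (155.595,167.961)

[3] `<circle>` circle, #ff0000→cut S900 F826: (211.910,50.935) → (210.231,56.103) → (205.835,59.297) → (200.401,59.297) → (196.005,56.103) → (194.326,50.935) → (196.005,45.767) → (200.401,42.573) → (205.835,42.573) → (210.231,45.767) → (211.910,50.935) (closed)

[4] `<path>` quadratic bezier, #ff0000→cut S900 F826: (117.465,122.021) → (124.733,118.916) → (131.467,119.313) → (137.667,123.210) → (143.334,130.609) → (148.468,141.510)

[5] `<path>` cubic bezier, #ff0000→cut S900 F826: (110.185,168.454) → (114.127,157.516) → (111.415,139.379) → (104.784,120.023) → (96.968,105.431) → (90.702,101.582)

[6] `<circle>` circle, #ff0000→cut S900 F826: (65.733,115.165) → (64.144,120.057) → (59.983,123.080) → (54.839,123.080) → (50.678,120.057) → (49.089,115.165) → (50.678,110.273) → (54.839,107.250) → (59.983,107.250) → (64.144,110.273) → (65.733,115.165) (closed)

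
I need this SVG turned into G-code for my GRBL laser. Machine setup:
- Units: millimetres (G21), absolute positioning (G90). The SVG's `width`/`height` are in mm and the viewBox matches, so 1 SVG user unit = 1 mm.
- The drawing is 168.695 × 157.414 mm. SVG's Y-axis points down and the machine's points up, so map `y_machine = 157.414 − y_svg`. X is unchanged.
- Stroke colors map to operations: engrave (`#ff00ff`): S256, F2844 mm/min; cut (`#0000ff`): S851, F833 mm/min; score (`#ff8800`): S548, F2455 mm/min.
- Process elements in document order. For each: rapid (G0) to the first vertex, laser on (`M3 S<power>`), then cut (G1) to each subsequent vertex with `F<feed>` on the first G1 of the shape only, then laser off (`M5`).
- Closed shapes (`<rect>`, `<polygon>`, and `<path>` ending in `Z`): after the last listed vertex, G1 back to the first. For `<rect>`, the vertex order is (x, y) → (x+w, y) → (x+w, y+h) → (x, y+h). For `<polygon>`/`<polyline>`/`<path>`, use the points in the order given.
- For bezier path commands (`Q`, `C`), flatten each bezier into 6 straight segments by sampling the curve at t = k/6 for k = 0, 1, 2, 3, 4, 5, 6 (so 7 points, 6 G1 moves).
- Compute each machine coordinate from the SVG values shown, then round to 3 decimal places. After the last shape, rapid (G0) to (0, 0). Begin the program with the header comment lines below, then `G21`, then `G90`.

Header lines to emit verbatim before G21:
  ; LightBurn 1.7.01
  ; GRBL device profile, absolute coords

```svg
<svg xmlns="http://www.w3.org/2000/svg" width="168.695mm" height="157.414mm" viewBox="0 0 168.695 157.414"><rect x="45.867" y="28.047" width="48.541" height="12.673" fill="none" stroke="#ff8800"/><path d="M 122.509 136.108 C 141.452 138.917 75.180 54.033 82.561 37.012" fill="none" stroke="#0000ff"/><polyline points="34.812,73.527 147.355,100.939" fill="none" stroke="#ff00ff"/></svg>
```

Since the viewBox matches the mm dimensions, user units are millimetres directly. The only transform is the Y-flip y_m = 157.414 − y_svg.

Shape 1 is a rectangle drawn with `<rect>`. Its stroke #ff8800 means score at S548, F2455. After flipping Y the toolpath is (45.867,129.367) → (94.408,129.367) → (94.408,116.694) → (45.867,116.694) → (45.867,129.367), returning to the start.

Shape 2 is a cubic bezier drawn with `<path>`. Its stroke #0000ff means cut at S851, F833. After flipping Y the toolpath is (122.509,21.306) → (125.615,26.489) → (118.931,41.967) → (106.871,63.418) → (93.847,86.521) → (84.273,106.956) → (82.561,120.402).

Shape 3 is a line segment drawn with `<polyline>`. Its stroke #ff00ff means engrave at S256, F2844. After flipping Y the toolpath is (34.812,83.887) → (147.355,56.475).

; LightBurn 1.7.01
; GRBL device profile, absolute coords
G21
G90
G0 X45.867 Y129.367
M3 S548
G1 X94.408 Y129.367 F2455
G1 X94.408 Y116.694
G1 X45.867 Y116.694
G1 X45.867 Y129.367
M5
G0 X122.509 Y21.306
M3 S851
G1 X125.615 Y26.489 F833
G1 X118.931 Y41.967
G1 X106.871 Y63.418
G1 X93.847 Y86.521
G1 X84.273 Y106.956
G1 X82.561 Y120.402
M5
G0 X34.812 Y83.887
M3 S256
G1 X147.355 Y56.475 F2844
M5
G0 X0.000 Y0.000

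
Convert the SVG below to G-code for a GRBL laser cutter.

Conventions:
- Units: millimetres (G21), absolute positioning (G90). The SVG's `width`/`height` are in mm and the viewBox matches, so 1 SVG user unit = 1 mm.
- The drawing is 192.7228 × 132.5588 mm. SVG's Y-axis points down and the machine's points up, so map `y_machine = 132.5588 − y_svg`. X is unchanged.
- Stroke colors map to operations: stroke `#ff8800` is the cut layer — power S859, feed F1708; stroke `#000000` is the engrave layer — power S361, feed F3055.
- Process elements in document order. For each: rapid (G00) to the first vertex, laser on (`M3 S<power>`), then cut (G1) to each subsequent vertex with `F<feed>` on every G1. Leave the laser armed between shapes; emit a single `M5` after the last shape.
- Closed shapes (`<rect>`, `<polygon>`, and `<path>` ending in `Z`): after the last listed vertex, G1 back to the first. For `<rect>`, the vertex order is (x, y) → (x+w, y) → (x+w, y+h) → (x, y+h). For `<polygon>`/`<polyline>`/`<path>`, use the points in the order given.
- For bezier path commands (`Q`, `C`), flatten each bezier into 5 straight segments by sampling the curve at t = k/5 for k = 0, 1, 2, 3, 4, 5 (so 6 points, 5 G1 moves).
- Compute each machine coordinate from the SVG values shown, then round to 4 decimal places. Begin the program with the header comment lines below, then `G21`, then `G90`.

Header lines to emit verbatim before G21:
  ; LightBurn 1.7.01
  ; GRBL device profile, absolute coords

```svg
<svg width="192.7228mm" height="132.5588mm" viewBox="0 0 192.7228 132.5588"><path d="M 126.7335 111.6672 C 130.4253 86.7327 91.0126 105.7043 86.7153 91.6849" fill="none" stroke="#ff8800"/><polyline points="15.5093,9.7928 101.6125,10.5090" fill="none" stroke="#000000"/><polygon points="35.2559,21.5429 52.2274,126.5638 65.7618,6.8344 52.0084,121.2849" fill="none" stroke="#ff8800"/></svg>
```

viewBox `0 0 192.7228 132.5588` with mm width/height → 1 unit = 1 mm. Flip: y_m = 132.5588 − y_svg.

**Shape 1** — `<path>` cubic bezier, stroke `#ff8800` → cut (S859, F1708). Control points (SVG): P0=(126.7335,111.6672), P1=(130.4253,86.7327), P2=(91.0126,105.7043), P3=(86.7153,91.6849); sampled at t=k/5. Machine vertices: (126.7335,20.8916) → (124.4018,31.1987) → (115.4796,34.6595) → (103.7214,34.9649) → (92.8818,35.8060) → (86.7153,40.8739). Open path.

**Shape 2** — `<polyline>` line segment, stroke `#000000` → engrave (S361, F3055). Machine vertices: (15.5093,122.7660) → (101.6125,122.0498). Open path.

**Shape 3** — `<polygon>` closed polygon, stroke `#ff8800` → cut (S859, F1708). Machine vertices: (35.2559,111.0159) → (52.2274,5.9950) → (65.7618,125.7244) → (52.0084,11.2739) → (35.2559,111.0159). Closed: final G1 returns to the first vertex.

; LightBurn 1.7.01
; GRBL device profile, absolute coords
G21
G90
G00 X126.7335 Y20.8916
M3 S859
G1 X124.4018 Y31.1987 F1708
G1 X115.4796 Y34.6595 F1708
G1 X103.7214 Y34.9649 F1708
G1 X92.8818 Y35.8060 F1708
G1 X86.7153 Y40.8739 F1708
G00 X15.5093 Y122.7660
M3 S361
G1 X101.6125 Y122.0498 F3055
G00 X35.2559 Y111.0159
M3 S859
G1 X52.2274 Y5.9950 F1708
G1 X65.7618 Y125.7244 F1708
G1 X52.0084 Y11.2739 F1708
G1 X35.2559 Y111.0159 F1708
M5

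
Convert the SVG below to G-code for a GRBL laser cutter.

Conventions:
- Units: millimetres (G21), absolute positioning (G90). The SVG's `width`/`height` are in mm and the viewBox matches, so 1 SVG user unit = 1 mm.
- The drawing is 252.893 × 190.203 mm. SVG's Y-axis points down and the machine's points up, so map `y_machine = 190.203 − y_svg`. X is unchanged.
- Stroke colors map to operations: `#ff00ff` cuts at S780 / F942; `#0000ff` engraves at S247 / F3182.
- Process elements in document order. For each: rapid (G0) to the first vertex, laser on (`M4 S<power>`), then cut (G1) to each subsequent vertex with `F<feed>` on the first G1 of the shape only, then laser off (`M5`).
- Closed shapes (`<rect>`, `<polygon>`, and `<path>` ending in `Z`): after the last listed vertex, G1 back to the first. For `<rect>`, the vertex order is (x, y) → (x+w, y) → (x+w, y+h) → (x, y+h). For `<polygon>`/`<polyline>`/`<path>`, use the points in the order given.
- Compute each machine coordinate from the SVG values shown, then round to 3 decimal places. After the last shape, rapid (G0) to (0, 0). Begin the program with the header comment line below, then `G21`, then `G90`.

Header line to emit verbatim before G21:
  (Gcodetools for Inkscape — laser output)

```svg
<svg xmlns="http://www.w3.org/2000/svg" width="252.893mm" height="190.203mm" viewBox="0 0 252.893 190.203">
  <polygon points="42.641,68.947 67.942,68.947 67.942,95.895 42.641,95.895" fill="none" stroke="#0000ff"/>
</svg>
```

(Gcodetools for Inkscape — laser output)
G21
G90
G0 X42.641 Y121.256
M4 S247
G1 X67.942 Y121.256 F3182
G1 X67.942 Y94.308
G1 X42.641 Y94.308
G1 X42.641 Y121.256
M5
G0 X0.000 Y0.000

1 u = 1 mm; y_m = 190.203 − y.

[1] `<polygon>` rectangle, #0000ff→engrave S247 F3182: (42.641,121.256) → (67.942,121.256) → (67.942,94.308) → (42.641,94.308) → (42.641,121.256) (closed)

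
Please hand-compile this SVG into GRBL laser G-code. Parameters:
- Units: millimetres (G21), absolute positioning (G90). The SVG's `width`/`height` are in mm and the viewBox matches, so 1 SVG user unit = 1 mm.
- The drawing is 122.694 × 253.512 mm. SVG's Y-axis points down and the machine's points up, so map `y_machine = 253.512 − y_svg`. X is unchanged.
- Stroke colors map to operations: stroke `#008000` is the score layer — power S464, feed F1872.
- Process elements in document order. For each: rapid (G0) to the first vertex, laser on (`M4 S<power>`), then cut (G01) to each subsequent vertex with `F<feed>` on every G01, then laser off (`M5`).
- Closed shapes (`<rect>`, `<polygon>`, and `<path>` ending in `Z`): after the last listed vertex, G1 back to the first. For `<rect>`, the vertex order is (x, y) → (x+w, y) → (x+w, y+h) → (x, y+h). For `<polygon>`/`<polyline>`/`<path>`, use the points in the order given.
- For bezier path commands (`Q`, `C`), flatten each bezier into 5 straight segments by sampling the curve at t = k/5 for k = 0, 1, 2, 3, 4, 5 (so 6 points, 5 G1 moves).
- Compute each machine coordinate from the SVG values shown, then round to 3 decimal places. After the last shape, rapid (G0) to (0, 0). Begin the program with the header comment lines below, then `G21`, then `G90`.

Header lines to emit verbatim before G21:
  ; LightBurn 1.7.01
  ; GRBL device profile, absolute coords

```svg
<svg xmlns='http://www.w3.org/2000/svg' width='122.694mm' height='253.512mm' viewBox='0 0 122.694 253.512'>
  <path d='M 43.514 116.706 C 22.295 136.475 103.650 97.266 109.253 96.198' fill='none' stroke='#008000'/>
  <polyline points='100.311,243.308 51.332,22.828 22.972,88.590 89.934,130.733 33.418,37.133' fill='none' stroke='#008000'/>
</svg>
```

1 u = 1 mm; y_m = 253.512 − y.

[1] `<path>` cubic bezier, #008000→score S464 F1872: (43.514,136.806) → (41.665,131.245) → (55.874,135.177) → (77.581,143.940) → (98.228,152.873) → (109.253,157.314)

[2] `<polyline>` open polyline, #008000→score S464 F1872: (100.311,10.204) → (51.332,230.684) → (22.972,164.922) → (89.934,122.779) → (33.418,216.379)

; LightBurn 1.7.01
; GRBL device profile, absolute coords
G21
G90
G0 X43.514 Y136.806
M4 S464
G01 X41.665 Y131.245 F1872
G01 X55.874 Y135.177 F1872
G01 X77.581 Y143.940 F1872
G01 X98.228 Y152.873 F1872
G01 X109.253 Y157.314 F1872
M5
G0 X100.311 Y10.204
M4 S464
G01 X51.332 Y230.684 F1872
G01 X22.972 Y164.922 F1872
G01 X89.934 Y122.779 F1872
G01 X33.418 Y216.379 F1872
M5
G0 X0.000 Y0.000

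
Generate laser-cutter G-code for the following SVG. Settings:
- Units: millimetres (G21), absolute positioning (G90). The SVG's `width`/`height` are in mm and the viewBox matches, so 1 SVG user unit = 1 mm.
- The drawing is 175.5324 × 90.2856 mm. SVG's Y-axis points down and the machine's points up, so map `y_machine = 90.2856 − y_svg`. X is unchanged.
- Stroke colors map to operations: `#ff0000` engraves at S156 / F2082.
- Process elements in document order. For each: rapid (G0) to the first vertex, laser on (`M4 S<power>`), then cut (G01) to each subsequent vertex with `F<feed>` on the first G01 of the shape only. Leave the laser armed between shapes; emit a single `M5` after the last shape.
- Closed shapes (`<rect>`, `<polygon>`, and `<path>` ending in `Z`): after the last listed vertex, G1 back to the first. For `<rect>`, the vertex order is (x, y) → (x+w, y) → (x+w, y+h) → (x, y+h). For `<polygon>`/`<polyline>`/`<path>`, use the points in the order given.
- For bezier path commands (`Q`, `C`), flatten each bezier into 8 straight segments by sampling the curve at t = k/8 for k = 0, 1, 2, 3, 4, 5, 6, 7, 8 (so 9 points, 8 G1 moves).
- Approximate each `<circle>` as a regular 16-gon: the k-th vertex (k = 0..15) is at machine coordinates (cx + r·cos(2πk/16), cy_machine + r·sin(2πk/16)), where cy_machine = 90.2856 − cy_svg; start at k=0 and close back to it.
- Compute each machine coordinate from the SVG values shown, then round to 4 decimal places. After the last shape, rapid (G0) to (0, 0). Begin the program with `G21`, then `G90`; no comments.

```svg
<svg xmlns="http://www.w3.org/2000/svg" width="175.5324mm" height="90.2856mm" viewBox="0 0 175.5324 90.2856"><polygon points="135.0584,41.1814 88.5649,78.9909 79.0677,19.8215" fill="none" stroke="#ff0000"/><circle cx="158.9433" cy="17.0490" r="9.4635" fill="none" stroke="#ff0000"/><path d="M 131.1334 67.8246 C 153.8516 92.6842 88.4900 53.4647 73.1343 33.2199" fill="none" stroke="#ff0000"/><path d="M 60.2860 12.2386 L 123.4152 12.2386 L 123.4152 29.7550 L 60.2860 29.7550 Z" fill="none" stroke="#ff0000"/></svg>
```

viewBox `0 0 175.5324 90.2856` with mm width/height → 1 unit = 1 mm. Flip: y_m = 90.2856 − y_svg.

**Shape 1** — `<polygon>` regular polygon, stroke `#ff0000` → engrave (S156, F2082). Machine vertices: (135.0584,49.1042) → (88.5649,11.2947) → (79.0677,70.4641) → (135.0584,49.1042). Closed: final G1 returns to the first vertex.

**Shape 2** — `<circle>` circle, stroke `#ff0000` → engrave (S156, F2082). Machine vertices: (168.4068,73.2366) → (167.6864,76.8581) → (165.6350,79.9283) → (162.5648,81.9797) → (158.9433,82.7001) → (155.3218,81.9797) → (152.2516,79.9283) → (150.2002,76.8581) → (149.4798,73.2366) → (150.2002,69.6151) → (152.2516,66.5449) → (155.3218,64.4935) → (158.9433,63.7731) → (162.5648,64.4935) → (165.6350,66.5449) → (167.6864,69.6151) → (168.4068,73.2366). Closed: final G1 returns to the first vertex.

**Shape 3** — `<path>` cubic bezier, stroke `#ff0000` → engrave (S156, F2082). Control points (SVG): P0=(131.1334,67.8246), P1=(153.8516,92.6842), P2=(88.4900,53.4647), P3=(73.1343,33.2199); sampled at t=k/8. Machine vertices: (131.1334,22.4610) → (135.7937,15.9801) → (133.8147,14.5334) → (126.8146,17.1475) → (116.4116,22.8492) → (104.2238,30.6651) → (91.8696,39.6221) → (80.9670,48.7467) → (73.1343,57.0657). Open path.

**Shape 4** — `<path>` rectangle, stroke `#ff0000` → engrave (S156, F2082). Machine vertices: (60.2860,78.0470) → (123.4152,78.0470) → (123.4152,60.5306) → (60.2860,60.5306) → (60.2860,78.0470). Closed: final G1 returns to the first vertex.

G21
G90
G0 X135.0584 Y49.1042
M4 S156
G01 X88.5649 Y11.2947 F2082
G01 X79.0677 Y70.4641
G01 X135.0584 Y49.1042
G0 X168.4068 Y73.2366
M4 S156
G01 X167.6864 Y76.8581 F2082
G01 X165.6350 Y79.9283
G01 X162.5648 Y81.9797
G01 X158.9433 Y82.7001
G01 X155.3218 Y81.9797
G01 X152.2516 Y79.9283
G01 X150.2002 Y76.8581
G01 X149.4798 Y73.2366
G01 X150.2002 Y69.6151
G01 X152.2516 Y66.5449
G01 X155.3218 Y64.4935
G01 X158.9433 Y63.7731
G01 X162.5648 Y64.4935
G01 X165.6350 Y66.5449
G01 X167.6864 Y69.6151
G01 X168.4068 Y73.2366
G0 X131.1334 Y22.4610
M4 S156
G01 X135.7937 Y15.9801 F2082
G01 X133.8147 Y14.5334
G01 X126.8146 Y17.1475
G01 X116.4116 Y22.8492
G01 X104.2238 Y30.6651
G01 X91.8696 Y39.6221
G01 X80.9670 Y48.7467
G01 X73.1343 Y57.0657
G0 X60.2860 Y78.0470
M4 S156
G01 X123.4152 Y78.0470 F2082
G01 X123.4152 Y60.5306
G01 X60.2860 Y60.5306
G01 X60.2860 Y78.0470
M5
G0 X0.0000 Y0.0000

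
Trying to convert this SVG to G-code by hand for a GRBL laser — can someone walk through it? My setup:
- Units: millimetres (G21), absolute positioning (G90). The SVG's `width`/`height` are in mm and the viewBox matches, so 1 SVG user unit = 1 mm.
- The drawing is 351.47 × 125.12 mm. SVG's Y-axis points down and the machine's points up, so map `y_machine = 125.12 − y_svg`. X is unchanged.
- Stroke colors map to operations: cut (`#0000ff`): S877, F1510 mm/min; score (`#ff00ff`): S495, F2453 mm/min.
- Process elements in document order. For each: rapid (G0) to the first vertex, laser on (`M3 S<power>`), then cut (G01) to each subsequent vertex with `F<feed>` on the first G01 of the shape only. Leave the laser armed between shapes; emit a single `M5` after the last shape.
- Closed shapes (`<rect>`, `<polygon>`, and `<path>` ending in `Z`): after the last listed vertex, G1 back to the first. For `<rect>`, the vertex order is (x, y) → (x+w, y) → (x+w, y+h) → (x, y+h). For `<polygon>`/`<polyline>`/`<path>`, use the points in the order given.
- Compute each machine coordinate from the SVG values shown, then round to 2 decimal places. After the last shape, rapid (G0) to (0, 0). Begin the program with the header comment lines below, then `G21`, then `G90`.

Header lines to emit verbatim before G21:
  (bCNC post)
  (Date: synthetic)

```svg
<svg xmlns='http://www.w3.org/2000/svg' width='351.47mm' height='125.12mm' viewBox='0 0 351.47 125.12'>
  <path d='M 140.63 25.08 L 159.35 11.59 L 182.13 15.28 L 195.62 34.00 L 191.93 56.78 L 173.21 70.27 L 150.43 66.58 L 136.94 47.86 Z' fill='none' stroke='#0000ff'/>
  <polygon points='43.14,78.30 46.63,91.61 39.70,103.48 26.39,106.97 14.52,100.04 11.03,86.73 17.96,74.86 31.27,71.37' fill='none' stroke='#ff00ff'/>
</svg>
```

viewBox `0 0 351.47 125.12` with mm width/height → 1 unit = 1 mm. Flip: y_m = 125.12 − y_svg.

**Shape 1** — `<path>` regular polygon, stroke `#0000ff` → cut (S877, F1510). Machine vertices: (140.63,100.04) → (159.35,113.53) → (182.13,109.84) → (195.62,91.12) → (191.93,68.34) → (173.21,54.85) → (150.43,58.54) → (136.94,77.26) → (140.63,100.04). Closed: final G1 returns to the first vertex.

**Shape 2** — `<polygon>` regular polygon, stroke `#ff00ff` → score (S495, F2453). Machine vertices: (43.14,46.82) → (46.63,33.51) → (39.70,21.64) → (26.39,18.15) → (14.52,25.08) → (11.03,38.39) → (17.96,50.26) → (31.27,53.75) → (43.14,46.82). Closed: final G1 returns to the first vertex.

(bCNC post)
(Date: synthetic)
G21
G90
G0 X140.63 Y100.04
M3 S877
G01 X159.35 Y113.53 F1510
G01 X182.13 Y109.84
G01 X195.62 Y91.12
G01 X191.93 Y68.34
G01 X173.21 Y54.85
G01 X150.43 Y58.54
G01 X136.94 Y77.26
G01 X140.63 Y100.04
G0 X43.14 Y46.82
M3 S495
G01 X46.63 Y33.51 F2453
G01 X39.70 Y21.64
G01 X26.39 Y18.15
G01 X14.52 Y25.08
G01 X11.03 Y38.39
G01 X17.96 Y50.26
G01 X31.27 Y53.75
G01 X43.14 Y46.82
M5
G0 X0.00 Y0.00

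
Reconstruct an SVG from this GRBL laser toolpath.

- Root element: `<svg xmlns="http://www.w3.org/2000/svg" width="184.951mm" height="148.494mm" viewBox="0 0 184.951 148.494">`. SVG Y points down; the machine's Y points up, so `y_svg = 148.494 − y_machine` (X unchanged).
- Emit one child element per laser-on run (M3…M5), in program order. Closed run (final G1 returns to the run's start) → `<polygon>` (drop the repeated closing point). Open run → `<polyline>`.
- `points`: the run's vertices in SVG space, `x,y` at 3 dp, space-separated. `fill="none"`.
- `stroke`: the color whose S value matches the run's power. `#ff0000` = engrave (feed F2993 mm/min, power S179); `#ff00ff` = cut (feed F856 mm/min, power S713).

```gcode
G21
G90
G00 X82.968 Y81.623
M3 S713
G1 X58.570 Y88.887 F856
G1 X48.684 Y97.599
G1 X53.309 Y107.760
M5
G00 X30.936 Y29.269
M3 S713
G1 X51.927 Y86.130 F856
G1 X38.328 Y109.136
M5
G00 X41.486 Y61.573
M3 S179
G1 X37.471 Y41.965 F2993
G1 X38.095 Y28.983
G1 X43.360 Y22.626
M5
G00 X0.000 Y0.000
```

Machine Y-up, SVG Y-down with viewBox height 148.494, so y_svg = 148.494 − y_machine; X carries over.

Run 1: S713 ⇒ cut layer `#ff00ff`. The run is open, so emit a `<polyline>` with points (Y-flipped): 82.968,66.871 58.570,59.607 48.684,50.895 53.309,40.734.

Run 2: the run's S713 means `#ff00ff` (cut). The run is open, so emit a `<polyline>` with points (Y-flipped): 30.936,119.225 51.927,62.364 38.328,39.358.

Run 3: power S179 maps to stroke `#ff0000` (engrave). The run is open, so emit a `<polyline>` with points (Y-flipped): 41.486,86.921 37.471,106.529 38.095,119.511 43.360,125.868.

<svg xmlns="http://www.w3.org/2000/svg" width="184.951mm" height="148.494mm" viewBox="0 0 184.951 148.494">
  <polyline points="82.968,66.871 58.570,59.607 48.684,50.895 53.309,40.734" fill="none" stroke="#ff00ff"/>
  <polyline points="30.936,119.225 51.927,62.364 38.328,39.358" fill="none" stroke="#ff00ff"/>
  <polyline points="41.486,86.921 37.471,106.529 38.095,119.511 43.360,125.868" fill="none" stroke="#ff0000"/>
</svg>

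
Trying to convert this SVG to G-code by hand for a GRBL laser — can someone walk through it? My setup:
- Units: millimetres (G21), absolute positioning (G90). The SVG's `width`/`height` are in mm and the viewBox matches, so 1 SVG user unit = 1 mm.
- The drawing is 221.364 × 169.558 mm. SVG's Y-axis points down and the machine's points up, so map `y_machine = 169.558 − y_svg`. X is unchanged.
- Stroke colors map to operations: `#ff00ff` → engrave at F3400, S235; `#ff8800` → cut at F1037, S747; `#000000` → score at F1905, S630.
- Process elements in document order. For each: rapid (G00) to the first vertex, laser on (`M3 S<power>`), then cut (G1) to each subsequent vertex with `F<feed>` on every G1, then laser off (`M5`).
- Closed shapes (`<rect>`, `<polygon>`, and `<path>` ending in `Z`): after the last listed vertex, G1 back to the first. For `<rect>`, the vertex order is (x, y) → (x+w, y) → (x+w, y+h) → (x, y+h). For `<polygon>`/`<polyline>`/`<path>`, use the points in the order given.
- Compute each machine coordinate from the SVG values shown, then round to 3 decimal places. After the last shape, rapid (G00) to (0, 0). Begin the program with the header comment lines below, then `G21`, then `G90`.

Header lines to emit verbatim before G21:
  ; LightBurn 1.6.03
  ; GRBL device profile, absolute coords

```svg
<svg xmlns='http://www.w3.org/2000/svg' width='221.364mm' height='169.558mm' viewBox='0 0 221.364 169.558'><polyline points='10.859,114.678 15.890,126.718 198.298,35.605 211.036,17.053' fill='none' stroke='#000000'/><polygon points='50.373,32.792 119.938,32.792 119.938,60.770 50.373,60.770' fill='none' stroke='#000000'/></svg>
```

Since the viewBox matches the mm dimensions, user units are millimetres directly. The only transform is the Y-flip y_m = 169.558 − y_svg.

Shape 1 is a open polyline drawn with `<polyline>`. Its stroke #000000 means score at S630, F1905. After flipping Y the toolpath is (10.859,54.880) → (15.890,42.840) → (198.298,133.953) → (211.036,152.505).

Shape 2 is a rectangle drawn with `<polygon>`. Its stroke #000000 means score at S630, F1905. After flipping Y the toolpath is (50.373,136.766) → (119.938,136.766) → (119.938,108.788) → (50.373,108.788) → (50.373,136.766), returning to the start.

; LightBurn 1.6.03
; GRBL device profile, absolute coords
G21
G90
G00 X10.859 Y54.880
M3 S630
G1 X15.890 Y42.840 F1905
G1 X198.298 Y133.953 F1905
G1 X211.036 Y152.505 F1905
M5
G00 X50.373 Y136.766
M3 S630
G1 X119.938 Y136.766 F1905
G1 X119.938 Y108.788 F1905
G1 X50.373 Y108.788 F1905
G1 X50.373 Y136.766 F1905
M5
G00 X0.000 Y0.000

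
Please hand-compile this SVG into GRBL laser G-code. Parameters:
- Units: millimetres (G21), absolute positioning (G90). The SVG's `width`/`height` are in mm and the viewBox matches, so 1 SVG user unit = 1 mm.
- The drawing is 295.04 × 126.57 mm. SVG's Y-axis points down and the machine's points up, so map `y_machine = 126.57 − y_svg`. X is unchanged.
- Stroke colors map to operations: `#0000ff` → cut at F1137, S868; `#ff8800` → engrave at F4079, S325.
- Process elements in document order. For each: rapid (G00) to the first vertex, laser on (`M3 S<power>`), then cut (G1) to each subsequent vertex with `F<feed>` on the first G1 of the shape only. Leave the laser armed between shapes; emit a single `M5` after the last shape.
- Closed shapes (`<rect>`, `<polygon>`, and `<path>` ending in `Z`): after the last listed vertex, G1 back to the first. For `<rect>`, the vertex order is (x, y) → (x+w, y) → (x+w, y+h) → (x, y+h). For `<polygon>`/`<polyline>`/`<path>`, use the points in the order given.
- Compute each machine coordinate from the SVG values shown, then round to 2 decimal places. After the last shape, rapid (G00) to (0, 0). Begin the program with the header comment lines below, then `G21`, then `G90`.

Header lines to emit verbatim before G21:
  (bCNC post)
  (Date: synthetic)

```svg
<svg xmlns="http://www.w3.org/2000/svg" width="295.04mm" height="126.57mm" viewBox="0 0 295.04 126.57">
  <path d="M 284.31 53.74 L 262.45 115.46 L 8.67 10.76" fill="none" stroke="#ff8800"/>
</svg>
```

(bCNC post)
(Date: synthetic)
G21
G90
G00 X284.31 Y72.83
M3 S325
G1 X262.45 Y11.11 F4079
G1 X8.67 Y115.81
M5
G00 X0.00 Y0.00

1 u = 1 mm; y_m = 126.57 − y.

[1] `<path>` open polyline, #ff8800→engrave S325 F4079: (284.31,72.83) → (262.45,11.11) → (8.67,115.81)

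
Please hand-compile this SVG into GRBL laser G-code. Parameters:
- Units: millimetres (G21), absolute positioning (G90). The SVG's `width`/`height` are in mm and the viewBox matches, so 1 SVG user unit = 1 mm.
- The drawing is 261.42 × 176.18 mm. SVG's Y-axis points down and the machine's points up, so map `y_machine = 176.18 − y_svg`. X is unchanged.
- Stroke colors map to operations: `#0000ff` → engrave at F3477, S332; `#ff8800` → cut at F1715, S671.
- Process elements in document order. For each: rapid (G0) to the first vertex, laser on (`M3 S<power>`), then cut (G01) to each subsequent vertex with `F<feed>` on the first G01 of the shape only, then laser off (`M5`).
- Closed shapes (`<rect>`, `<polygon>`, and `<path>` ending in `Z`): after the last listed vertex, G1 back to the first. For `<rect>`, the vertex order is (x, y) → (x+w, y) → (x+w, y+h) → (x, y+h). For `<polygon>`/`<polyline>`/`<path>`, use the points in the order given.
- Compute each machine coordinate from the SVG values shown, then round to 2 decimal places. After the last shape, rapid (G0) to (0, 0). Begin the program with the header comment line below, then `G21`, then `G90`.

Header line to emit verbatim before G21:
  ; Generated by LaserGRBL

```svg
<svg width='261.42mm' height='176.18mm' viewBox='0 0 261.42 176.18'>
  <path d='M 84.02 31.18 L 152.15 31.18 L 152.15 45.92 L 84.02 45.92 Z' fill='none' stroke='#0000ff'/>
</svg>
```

; Generated by LaserGRBL
G21
G90
G0 X84.02 Y145.00
M3 S332
G01 X152.15 Y145.00 F3477
G01 X152.15 Y130.26
G01 X84.02 Y130.26
G01 X84.02 Y145.00
M5
G0 X0.00 Y0.00

viewBox `0 0 261.42 176.18` with mm width/height → 1 unit = 1 mm. Flip: y_m = 176.18 − y_svg.

**Shape 1** — `<path>` rectangle, stroke `#0000ff` → engrave (S332, F3477). Machine vertices: (84.02,145.00) → (152.15,145.00) → (152.15,130.26) → (84.02,130.26) → (84.02,145.00). Closed: final G1 returns to the first vertex.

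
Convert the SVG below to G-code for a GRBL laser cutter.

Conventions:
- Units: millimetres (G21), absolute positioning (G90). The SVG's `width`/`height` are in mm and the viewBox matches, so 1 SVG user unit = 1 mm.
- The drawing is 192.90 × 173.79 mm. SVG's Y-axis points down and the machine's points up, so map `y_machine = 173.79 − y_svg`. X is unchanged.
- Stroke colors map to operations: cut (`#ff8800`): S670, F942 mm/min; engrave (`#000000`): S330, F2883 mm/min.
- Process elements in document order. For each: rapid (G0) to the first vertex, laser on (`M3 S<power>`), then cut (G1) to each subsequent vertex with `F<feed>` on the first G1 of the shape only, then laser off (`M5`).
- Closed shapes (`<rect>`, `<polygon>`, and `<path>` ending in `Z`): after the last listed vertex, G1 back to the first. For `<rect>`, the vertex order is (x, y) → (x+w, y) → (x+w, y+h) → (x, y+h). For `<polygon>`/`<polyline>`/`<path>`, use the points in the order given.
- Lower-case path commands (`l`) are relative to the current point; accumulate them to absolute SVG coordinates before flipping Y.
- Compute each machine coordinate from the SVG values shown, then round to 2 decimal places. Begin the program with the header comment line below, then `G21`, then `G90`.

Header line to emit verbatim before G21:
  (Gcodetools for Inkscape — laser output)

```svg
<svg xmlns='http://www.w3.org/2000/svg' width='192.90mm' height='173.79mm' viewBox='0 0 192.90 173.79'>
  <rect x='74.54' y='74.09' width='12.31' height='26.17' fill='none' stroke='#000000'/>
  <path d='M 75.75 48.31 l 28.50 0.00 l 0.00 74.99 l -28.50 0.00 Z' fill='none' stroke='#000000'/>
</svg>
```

1 u = 1 mm; y_m = 173.79 − y.

[1] `<rect>` rectangle, #000000→engrave S330 F2883: (74.54,99.70) → (86.85,99.70) → (86.85,73.53) → (74.54,73.53) → (74.54,99.70) (closed)

[2] `<path>` rectangle, #000000→engrave S330 F2883: (75.75,125.48) → (104.25,125.48) → (104.25,50.49) → (75.75,50.49) → (75.75,125.48) (closed)

(Gcodetools for Inkscape — laser output)
G21
G90
G0 X74.54 Y99.70
M3 S330
G1 X86.85 Y99.70 F2883
G1 X86.85 Y73.53
G1 X74.54 Y73.53
G1 X74.54 Y99.70
M5
G0 X75.75 Y125.48
M3 S330
G1 X104.25 Y125.48 F2883
G1 X104.25 Y50.49
G1 X75.75 Y50.49
G1 X75.75 Y125.48
M5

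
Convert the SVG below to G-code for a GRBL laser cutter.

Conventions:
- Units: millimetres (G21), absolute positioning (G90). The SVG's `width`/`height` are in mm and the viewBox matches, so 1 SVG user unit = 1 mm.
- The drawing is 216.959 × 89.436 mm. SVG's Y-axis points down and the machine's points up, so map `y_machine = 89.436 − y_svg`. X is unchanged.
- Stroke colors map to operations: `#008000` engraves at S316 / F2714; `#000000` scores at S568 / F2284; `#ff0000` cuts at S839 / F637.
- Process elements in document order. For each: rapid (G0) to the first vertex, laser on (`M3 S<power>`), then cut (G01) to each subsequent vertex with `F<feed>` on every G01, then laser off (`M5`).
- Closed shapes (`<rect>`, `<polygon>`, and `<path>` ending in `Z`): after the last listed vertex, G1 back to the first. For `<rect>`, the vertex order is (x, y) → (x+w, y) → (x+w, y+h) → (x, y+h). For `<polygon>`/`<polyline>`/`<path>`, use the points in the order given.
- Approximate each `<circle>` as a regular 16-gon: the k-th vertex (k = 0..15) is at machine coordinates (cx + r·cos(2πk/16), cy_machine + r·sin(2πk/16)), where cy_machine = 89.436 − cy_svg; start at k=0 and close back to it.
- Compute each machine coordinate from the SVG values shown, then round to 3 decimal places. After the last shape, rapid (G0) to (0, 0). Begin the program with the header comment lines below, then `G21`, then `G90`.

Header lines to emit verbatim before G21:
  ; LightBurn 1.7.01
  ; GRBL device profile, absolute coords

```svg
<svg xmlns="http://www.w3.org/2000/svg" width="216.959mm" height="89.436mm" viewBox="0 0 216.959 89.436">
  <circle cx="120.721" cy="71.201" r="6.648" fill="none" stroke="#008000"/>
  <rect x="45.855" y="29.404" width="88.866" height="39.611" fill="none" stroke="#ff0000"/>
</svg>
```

1 u = 1 mm; y_m = 89.436 − y.

[1] `<circle>` circle, #008000→engrave S316 F2714: (127.369,18.235) → (126.863,20.779) → (125.422,22.936) → (123.265,24.377) → (120.721,24.883) → (118.177,24.377) → (116.020,22.936) → (114.579,20.779) → (114.073,18.235) → (114.579,15.691) → (116.020,13.534) → (118.177,12.093) → (120.721,11.587) → (123.265,12.093) → (125.422,13.534) → (126.863,15.691) → (127.369,18.235) (closed)

[2] `<rect>` rectangle, #ff0000→cut S839 F637: (45.855,60.032) → (134.721,60.032) → (134.721,20.421) → (45.855,20.421) → (45.855,60.032) (closed)

; LightBurn 1.7.01
; GRBL device profile, absolute coords
G21
G90
G0 X127.369 Y18.235
M3 S316
G01 X126.863 Y20.779 F2714
G01 X125.422 Y22.936 F2714
G01 X123.265 Y24.377 F2714
G01 X120.721 Y24.883 F2714
G01 X118.177 Y24.377 F2714
G01 X116.020 Y22.936 F2714
G01 X114.579 Y20.779 F2714
G01 X114.073 Y18.235 F2714
G01 X114.579 Y15.691 F2714
G01 X116.020 Y13.534 F2714
G01 X118.177 Y12.093 F2714
G01 X120.721 Y11.587 F2714
G01 X123.265 Y12.093 F2714
G01 X125.422 Y13.534 F2714
G01 X126.863 Y15.691 F2714
G01 X127.369 Y18.235 F2714
M5
G0 X45.855 Y60.032
M3 S839
G01 X134.721 Y60.032 F637
G01 X134.721 Y20.421 F637
G01 X45.855 Y20.421 F637
G01 X45.855 Y60.032 F637
M5
G0 X0.000 Y0.000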